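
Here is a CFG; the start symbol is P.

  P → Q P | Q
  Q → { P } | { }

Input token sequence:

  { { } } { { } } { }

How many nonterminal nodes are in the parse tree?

10

[P [Q { [P [Q { }]] }] [P [Q { [P [Q { }]] }] [P [Q { }]]]]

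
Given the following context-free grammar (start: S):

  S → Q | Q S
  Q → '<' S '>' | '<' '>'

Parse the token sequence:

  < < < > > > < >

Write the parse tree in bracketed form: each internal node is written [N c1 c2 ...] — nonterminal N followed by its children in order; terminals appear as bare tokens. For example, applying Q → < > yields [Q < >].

S
Q S
< S > S
< Q > S
< < S > > S
< < Q > > S
< < < > > > S
< < < > > > Q
< < < > > > < >

[S [Q < [S [Q < [S [Q < >]] >]] >] [S [Q < >]]]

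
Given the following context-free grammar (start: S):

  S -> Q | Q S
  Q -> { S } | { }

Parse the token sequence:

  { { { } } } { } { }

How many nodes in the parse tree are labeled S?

[S [Q { [S [Q { [S [Q { }]] }]] }] [S [Q { }] [S [Q { }]]]]

5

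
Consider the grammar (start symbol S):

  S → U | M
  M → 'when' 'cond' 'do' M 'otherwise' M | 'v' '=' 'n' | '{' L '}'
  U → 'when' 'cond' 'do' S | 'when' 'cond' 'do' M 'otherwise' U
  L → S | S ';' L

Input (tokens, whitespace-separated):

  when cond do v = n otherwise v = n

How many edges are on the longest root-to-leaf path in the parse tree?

3

[S [M when cond do [M v = n] otherwise [M v = n]]]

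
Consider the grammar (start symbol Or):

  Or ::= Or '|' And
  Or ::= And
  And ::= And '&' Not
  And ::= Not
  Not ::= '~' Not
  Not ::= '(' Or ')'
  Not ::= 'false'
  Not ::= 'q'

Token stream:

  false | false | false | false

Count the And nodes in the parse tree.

4

[Or [Or [Or [Or [And [Not false]]] | [And [Not false]]] | [And [Not false]]] | [And [Not false]]]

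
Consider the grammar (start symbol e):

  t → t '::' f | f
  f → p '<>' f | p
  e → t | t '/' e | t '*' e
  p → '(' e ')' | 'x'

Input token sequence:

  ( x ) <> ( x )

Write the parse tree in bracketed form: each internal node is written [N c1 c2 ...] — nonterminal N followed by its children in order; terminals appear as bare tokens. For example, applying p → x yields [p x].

e
t
f
p <> f
( e ) <> f
( t ) <> f
( f ) <> f
( p ) <> f
( x ) <> f
( x ) <> p
( x ) <> ( e )
( x ) <> ( t )
( x ) <> ( f )
( x ) <> ( p )
( x ) <> ( x )

[e [t [f [p ( [e [t [f [p x]]]] )] <> [f [p ( [e [t [f [p x]]]] )]]]]]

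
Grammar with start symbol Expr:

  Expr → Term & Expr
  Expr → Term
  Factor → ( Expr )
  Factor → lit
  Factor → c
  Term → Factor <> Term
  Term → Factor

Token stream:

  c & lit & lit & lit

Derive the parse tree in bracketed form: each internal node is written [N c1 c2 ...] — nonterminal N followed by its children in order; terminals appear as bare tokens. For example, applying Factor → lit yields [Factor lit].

Expr
Term & Expr
Factor & Expr
c & Expr
c & Term & Expr
c & Factor & Expr
c & lit & Expr
c & lit & Term & Expr
c & lit & Factor & Expr
c & lit & lit & Expr
c & lit & lit & Term
c & lit & lit & Factor
c & lit & lit & lit

[Expr [Term [Factor c]] & [Expr [Term [Factor lit]] & [Expr [Term [Factor lit]] & [Expr [Term [Factor lit]]]]]]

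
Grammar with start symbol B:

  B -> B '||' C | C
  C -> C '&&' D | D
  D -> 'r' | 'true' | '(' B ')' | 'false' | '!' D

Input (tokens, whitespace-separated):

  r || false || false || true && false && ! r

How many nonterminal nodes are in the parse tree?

17

[B [B [B [B [C [D r]]] || [C [D false]]] || [C [D false]]] || [C [C [C [D true]] && [D false]] && [D ! [D r]]]]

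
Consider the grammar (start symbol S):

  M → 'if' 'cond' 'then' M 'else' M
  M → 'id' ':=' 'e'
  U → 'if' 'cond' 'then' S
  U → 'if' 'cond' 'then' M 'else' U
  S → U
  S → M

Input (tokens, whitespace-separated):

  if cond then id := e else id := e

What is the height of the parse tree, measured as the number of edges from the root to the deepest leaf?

[S [M if cond then [M id := e] else [M id := e]]]

3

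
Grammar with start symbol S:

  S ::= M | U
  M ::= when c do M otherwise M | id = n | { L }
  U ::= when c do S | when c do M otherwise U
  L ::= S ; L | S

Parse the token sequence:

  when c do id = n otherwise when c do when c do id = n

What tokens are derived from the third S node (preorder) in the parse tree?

id = n

[S [U when c do [M id = n] otherwise [U when c do [S [U when c do [S [M id = n]]]]]]]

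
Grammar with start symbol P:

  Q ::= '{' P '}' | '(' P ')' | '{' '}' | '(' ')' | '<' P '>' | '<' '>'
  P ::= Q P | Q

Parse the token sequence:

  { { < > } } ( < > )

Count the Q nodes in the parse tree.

[P [Q { [P [Q { [P [Q < >]] }]] }] [P [Q ( [P [Q < >]] )]]]

5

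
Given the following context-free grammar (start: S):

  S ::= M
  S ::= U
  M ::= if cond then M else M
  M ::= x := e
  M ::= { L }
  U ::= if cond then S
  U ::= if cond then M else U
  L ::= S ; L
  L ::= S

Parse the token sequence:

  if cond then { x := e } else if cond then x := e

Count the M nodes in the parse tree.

3

[S [U if cond then [M { [L [S [M x := e]]] }] else [U if cond then [S [M x := e]]]]]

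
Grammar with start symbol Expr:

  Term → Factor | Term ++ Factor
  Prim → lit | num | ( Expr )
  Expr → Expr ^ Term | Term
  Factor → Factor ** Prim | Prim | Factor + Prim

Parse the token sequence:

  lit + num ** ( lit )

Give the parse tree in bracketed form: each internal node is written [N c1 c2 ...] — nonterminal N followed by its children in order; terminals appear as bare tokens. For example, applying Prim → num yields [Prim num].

Expr
Term
Factor
Factor ** Prim
Factor + Prim ** Prim
Prim + Prim ** Prim
lit + Prim ** Prim
lit + num ** Prim
lit + num ** ( Expr )
lit + num ** ( Term )
lit + num ** ( Factor )
lit + num ** ( Prim )
lit + num ** ( lit )

[Expr [Term [Factor [Factor [Factor [Prim lit]] + [Prim num]] ** [Prim ( [Expr [Term [Factor [Prim lit]]]] )]]]]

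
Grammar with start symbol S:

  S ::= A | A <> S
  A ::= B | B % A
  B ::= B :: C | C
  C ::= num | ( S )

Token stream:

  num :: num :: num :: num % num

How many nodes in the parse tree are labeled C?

5

[S [A [B [B [B [B [C num]] :: [C num]] :: [C num]] :: [C num]] % [A [B [C num]]]]]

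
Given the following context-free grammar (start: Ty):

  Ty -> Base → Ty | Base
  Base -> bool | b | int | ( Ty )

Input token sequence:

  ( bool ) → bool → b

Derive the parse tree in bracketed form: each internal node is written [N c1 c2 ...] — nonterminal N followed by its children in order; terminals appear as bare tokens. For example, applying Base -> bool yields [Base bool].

[Ty [Base ( [Ty [Base bool]] )] → [Ty [Base bool] → [Ty [Base b]]]]

Ty
Base → Ty
( Ty ) → Ty
( Base ) → Ty
( bool ) → Ty
( bool ) → Base → Ty
( bool ) → bool → Ty
( bool ) → bool → Base
( bool ) → bool → b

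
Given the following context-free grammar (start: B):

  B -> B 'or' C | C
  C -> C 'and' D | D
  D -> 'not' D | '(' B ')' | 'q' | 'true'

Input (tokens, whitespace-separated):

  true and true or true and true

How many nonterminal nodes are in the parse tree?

[B [B [C [C [D true]] and [D true]]] or [C [C [D true]] and [D true]]]

10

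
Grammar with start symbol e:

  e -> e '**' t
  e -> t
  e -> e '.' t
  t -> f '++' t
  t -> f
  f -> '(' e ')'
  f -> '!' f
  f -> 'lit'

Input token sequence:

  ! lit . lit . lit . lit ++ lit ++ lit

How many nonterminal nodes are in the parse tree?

17

[e [e [e [e [t [f ! [f lit]]]] . [t [f lit]]] . [t [f lit]]] . [t [f lit] ++ [t [f lit] ++ [t [f lit]]]]]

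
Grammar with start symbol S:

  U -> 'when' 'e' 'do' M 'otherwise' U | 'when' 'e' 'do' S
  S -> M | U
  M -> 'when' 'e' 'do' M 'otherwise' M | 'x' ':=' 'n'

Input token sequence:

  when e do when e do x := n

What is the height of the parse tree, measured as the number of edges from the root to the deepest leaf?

6

[S [U when e do [S [U when e do [S [M x := n]]]]]]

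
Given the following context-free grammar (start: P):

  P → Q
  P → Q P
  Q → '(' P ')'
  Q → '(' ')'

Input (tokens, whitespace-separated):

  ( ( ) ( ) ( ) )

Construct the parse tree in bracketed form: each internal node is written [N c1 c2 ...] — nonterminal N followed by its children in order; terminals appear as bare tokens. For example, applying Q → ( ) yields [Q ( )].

P
Q
( P )
( Q P )
( ( ) P )
( ( ) Q P )
( ( ) ( ) P )
( ( ) ( ) Q )
( ( ) ( ) ( ) )

[P [Q ( [P [Q ( )] [P [Q ( )] [P [Q ( )]]]] )]]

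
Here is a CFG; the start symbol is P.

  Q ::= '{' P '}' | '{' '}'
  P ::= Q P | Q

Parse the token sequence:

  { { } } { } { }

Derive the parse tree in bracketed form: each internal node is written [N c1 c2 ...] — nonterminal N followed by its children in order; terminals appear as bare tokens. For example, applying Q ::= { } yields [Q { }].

[P [Q { [P [Q { }]] }] [P [Q { }] [P [Q { }]]]]

P
Q P
{ P } P
{ Q } P
{ { } } P
{ { } } Q P
{ { } } { } P
{ { } } { } Q
{ { } } { } { }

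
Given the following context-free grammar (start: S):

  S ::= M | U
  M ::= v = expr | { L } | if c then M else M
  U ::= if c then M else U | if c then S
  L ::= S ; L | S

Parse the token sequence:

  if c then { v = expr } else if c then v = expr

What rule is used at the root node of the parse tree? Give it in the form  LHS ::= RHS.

S ::= U

[S [U if c then [M { [L [S [M v = expr]]] }] else [U if c then [S [M v = expr]]]]]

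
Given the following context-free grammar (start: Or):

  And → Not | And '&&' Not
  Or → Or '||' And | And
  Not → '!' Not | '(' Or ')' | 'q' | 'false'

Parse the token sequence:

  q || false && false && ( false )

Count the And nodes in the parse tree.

[Or [Or [And [Not q]]] || [And [And [And [Not false]] && [Not false]] && [Not ( [Or [And [Not false]]] )]]]

5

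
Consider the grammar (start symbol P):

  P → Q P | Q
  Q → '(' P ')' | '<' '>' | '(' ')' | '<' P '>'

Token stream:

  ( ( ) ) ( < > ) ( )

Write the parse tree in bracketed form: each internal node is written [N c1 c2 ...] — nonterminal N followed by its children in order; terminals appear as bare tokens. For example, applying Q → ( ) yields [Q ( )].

[P [Q ( [P [Q ( )]] )] [P [Q ( [P [Q < >]] )] [P [Q ( )]]]]

P
Q P
( P ) P
( Q ) P
( ( ) ) P
( ( ) ) Q P
( ( ) ) ( P ) P
( ( ) ) ( Q ) P
( ( ) ) ( < > ) P
( ( ) ) ( < > ) Q
( ( ) ) ( < > ) ( )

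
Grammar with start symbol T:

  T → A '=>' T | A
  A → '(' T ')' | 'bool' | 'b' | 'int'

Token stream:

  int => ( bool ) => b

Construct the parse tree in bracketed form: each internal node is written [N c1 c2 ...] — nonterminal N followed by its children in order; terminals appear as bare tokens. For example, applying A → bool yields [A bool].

T
A => T
int => T
int => A => T
int => ( T ) => T
int => ( A ) => T
int => ( bool ) => T
int => ( bool ) => A
int => ( bool ) => b

[T [A int] => [T [A ( [T [A bool]] )] => [T [A b]]]]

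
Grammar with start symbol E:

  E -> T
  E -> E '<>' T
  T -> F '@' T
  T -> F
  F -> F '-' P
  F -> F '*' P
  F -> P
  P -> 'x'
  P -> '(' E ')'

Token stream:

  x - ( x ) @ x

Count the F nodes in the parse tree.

[E [T [F [F [P x]] - [P ( [E [T [F [P x]]]] )]] @ [T [F [P x]]]]]

4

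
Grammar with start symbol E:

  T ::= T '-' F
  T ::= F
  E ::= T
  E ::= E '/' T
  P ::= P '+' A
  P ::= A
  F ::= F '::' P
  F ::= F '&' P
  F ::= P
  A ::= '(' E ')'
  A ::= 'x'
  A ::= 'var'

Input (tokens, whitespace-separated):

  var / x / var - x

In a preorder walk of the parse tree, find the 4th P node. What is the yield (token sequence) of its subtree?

x

[E [E [E [T [F [P [A var]]]]] / [T [F [P [A x]]]]] / [T [T [F [P [A var]]]] - [F [P [A x]]]]]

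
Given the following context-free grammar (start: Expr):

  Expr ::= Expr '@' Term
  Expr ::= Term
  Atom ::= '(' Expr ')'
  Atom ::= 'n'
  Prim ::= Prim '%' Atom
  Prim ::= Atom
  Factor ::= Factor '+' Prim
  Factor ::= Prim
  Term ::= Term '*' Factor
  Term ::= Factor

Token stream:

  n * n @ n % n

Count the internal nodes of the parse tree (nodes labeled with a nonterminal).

16

[Expr [Expr [Term [Term [Factor [Prim [Atom n]]]] * [Factor [Prim [Atom n]]]]] @ [Term [Factor [Prim [Prim [Atom n]] % [Atom n]]]]]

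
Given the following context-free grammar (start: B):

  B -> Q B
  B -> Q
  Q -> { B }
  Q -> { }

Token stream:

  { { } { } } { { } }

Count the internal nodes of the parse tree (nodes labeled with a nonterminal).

10

[B [Q { [B [Q { }] [B [Q { }]]] }] [B [Q { [B [Q { }]] }]]]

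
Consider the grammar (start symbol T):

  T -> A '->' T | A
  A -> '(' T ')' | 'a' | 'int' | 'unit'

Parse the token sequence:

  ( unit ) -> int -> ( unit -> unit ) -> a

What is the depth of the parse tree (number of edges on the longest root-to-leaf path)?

[T [A ( [T [A unit]] )] -> [T [A int] -> [T [A ( [T [A unit] -> [T [A unit]]] )] -> [T [A a]]]]]

7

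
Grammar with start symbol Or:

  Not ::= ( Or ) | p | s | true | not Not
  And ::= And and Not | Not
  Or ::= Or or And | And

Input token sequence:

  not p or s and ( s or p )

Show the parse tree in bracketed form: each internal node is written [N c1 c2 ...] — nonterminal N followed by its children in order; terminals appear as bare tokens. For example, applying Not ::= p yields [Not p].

Or
Or or And
And or And
Not or And
not Not or And
not p or And
not p or And and Not
not p or Not and Not
not p or s and Not
not p or s and ( Or )
not p or s and ( Or or And )
not p or s and ( And or And )
not p or s and ( Not or And )
not p or s and ( s or And )
not p or s and ( s or Not )
not p or s and ( s or p )

[Or [Or [And [Not not [Not p]]]] or [And [And [Not s]] and [Not ( [Or [Or [And [Not s]]] or [And [Not p]]] )]]]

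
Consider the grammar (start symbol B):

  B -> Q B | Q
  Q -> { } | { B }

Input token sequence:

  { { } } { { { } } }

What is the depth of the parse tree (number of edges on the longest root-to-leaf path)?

[B [Q { [B [Q { }]] }] [B [Q { [B [Q { [B [Q { }]] }]] }]]]

7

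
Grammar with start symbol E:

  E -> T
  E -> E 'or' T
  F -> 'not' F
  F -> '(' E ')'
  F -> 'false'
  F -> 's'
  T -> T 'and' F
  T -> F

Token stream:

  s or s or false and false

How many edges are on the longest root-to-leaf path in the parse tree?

[E [E [E [T [F s]]] or [T [F s]]] or [T [T [F false]] and [F false]]]

5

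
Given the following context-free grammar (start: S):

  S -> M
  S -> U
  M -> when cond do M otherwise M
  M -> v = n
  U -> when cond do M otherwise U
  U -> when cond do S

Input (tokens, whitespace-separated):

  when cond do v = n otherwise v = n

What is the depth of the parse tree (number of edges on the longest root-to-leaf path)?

3

[S [M when cond do [M v = n] otherwise [M v = n]]]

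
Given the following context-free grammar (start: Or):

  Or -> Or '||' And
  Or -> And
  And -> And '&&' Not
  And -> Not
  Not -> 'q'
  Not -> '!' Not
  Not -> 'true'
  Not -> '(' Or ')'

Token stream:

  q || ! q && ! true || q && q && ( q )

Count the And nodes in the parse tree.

7

[Or [Or [Or [And [Not q]]] || [And [And [Not ! [Not q]]] && [Not ! [Not true]]]] || [And [And [And [Not q]] && [Not q]] && [Not ( [Or [And [Not q]]] )]]]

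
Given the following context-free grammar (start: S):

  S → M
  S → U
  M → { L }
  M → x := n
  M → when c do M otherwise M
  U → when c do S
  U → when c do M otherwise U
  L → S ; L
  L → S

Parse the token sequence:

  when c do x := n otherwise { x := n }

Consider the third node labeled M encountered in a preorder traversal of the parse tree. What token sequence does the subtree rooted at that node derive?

{ x := n }

[S [M when c do [M x := n] otherwise [M { [L [S [M x := n]]] }]]]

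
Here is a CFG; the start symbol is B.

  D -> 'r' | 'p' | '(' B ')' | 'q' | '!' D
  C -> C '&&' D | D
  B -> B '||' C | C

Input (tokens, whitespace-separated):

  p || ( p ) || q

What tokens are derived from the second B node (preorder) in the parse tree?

[B [B [B [C [D p]]] || [C [D ( [B [C [D p]]] )]]] || [C [D q]]]

p || ( p )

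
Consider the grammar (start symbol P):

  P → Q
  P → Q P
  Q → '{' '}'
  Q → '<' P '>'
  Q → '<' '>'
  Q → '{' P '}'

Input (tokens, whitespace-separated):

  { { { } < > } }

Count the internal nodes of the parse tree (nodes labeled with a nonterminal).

8

[P [Q { [P [Q { [P [Q { }] [P [Q < >]]] }]] }]]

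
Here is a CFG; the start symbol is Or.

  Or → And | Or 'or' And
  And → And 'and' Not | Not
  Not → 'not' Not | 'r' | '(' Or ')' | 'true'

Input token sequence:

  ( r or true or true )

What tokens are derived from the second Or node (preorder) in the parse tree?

r or true or true

[Or [And [Not ( [Or [Or [Or [And [Not r]]] or [And [Not true]]] or [And [Not true]]] )]]]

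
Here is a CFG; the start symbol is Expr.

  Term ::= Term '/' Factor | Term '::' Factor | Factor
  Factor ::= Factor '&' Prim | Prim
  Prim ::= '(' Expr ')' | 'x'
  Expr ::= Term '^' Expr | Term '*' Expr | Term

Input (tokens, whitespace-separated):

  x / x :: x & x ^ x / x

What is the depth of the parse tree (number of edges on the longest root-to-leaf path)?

[Expr [Term [Term [Term [Factor [Prim x]]] / [Factor [Prim x]]] :: [Factor [Factor [Prim x]] & [Prim x]]] ^ [Expr [Term [Term [Factor [Prim x]]] / [Factor [Prim x]]]]]

6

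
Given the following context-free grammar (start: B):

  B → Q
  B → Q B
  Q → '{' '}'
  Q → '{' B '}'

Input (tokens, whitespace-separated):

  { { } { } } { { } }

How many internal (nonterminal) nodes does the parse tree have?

10

[B [Q { [B [Q { }] [B [Q { }]]] }] [B [Q { [B [Q { }]] }]]]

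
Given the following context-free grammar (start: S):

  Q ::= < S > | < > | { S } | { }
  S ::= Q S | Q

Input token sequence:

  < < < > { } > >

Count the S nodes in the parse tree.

[S [Q < [S [Q < [S [Q < >] [S [Q { }]]] >]] >]]

4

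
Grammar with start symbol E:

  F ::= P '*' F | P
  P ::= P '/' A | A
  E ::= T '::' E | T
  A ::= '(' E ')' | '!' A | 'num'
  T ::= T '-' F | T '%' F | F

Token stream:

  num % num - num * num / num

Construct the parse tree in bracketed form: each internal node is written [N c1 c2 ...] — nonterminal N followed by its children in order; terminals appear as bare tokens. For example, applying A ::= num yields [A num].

[E [T [T [T [F [P [A num]]]] % [F [P [A num]]]] - [F [P [A num]] * [F [P [P [A num]] / [A num]]]]]]

E
T
T - F
T % F - F
F % F - F
P % F - F
A % F - F
num % F - F
num % P - F
num % A - F
num % num - F
num % num - P * F
num % num - A * F
num % num - num * F
num % num - num * P
num % num - num * P / A
num % num - num * A / A
num % num - num * num / A
num % num - num * num / num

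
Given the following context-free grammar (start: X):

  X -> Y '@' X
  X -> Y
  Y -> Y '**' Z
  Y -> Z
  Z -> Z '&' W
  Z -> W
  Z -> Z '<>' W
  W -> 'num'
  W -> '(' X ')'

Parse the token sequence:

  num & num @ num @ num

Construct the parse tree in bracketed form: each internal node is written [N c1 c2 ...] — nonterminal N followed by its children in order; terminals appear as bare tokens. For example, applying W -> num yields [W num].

[X [Y [Z [Z [W num]] & [W num]]] @ [X [Y [Z [W num]]] @ [X [Y [Z [W num]]]]]]

X
Y @ X
Z @ X
Z & W @ X
W & W @ X
num & W @ X
num & num @ X
num & num @ Y @ X
num & num @ Z @ X
num & num @ W @ X
num & num @ num @ X
num & num @ num @ Y
num & num @ num @ Z
num & num @ num @ W
num & num @ num @ num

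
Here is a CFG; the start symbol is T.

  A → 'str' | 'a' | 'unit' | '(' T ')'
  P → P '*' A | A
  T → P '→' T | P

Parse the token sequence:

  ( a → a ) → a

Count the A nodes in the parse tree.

[T [P [A ( [T [P [A a]] → [T [P [A a]]]] )]] → [T [P [A a]]]]

4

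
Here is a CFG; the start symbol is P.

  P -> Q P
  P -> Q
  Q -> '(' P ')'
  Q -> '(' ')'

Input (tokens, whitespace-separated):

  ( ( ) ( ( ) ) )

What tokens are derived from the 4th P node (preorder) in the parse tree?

[P [Q ( [P [Q ( )] [P [Q ( [P [Q ( )]] )]]] )]]

( )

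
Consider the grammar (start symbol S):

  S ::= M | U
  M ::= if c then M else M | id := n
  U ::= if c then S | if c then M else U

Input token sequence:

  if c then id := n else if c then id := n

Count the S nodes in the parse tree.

2

[S [U if c then [M id := n] else [U if c then [S [M id := n]]]]]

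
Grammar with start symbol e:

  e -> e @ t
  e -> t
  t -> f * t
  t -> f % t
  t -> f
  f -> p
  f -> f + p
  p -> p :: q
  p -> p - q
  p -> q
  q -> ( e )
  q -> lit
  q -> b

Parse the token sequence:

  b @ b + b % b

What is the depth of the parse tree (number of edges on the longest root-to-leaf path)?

[e [e [t [f [p [q b]]]]] @ [t [f [f [p [q b]]] + [p [q b]]] % [t [f [p [q b]]]]]]

6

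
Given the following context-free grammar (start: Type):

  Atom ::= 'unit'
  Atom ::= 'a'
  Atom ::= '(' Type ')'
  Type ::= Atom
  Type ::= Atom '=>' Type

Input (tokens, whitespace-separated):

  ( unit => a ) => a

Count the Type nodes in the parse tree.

4

[Type [Atom ( [Type [Atom unit] => [Type [Atom a]]] )] => [Type [Atom a]]]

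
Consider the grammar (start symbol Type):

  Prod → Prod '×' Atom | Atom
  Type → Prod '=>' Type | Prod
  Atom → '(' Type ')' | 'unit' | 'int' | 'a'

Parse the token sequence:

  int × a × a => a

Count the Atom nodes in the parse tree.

4

[Type [Prod [Prod [Prod [Atom int]] × [Atom a]] × [Atom a]] => [Type [Prod [Atom a]]]]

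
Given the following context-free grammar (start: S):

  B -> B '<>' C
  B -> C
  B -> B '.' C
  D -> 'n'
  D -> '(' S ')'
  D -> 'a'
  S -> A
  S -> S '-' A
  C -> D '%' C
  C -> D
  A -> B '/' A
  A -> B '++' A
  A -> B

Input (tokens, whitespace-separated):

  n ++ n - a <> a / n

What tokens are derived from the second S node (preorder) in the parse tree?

[S [S [A [B [C [D n]]] ++ [A [B [C [D n]]]]]] - [A [B [B [C [D a]]] <> [C [D a]]] / [A [B [C [D n]]]]]]

n ++ n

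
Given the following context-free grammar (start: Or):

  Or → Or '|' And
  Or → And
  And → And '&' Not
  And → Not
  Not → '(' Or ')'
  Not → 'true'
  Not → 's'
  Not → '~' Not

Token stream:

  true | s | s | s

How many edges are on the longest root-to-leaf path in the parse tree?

6

[Or [Or [Or [Or [And [Not true]]] | [And [Not s]]] | [And [Not s]]] | [And [Not s]]]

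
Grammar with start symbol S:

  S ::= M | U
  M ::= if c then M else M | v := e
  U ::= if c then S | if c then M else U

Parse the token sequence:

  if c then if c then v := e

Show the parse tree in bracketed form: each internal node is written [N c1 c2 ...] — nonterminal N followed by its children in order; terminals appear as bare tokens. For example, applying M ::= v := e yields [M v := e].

[S [U if c then [S [U if c then [S [M v := e]]]]]]

S
U
if c then S
if c then U
if c then if c then S
if c then if c then M
if c then if c then v := e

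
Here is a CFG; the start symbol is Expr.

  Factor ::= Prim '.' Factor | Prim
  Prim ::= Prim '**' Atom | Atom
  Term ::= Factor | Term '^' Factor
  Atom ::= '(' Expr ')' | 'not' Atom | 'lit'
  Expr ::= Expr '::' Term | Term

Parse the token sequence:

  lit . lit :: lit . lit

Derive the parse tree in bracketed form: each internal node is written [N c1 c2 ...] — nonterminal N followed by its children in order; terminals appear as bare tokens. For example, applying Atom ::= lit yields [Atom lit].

Expr
Expr :: Term
Term :: Term
Factor :: Term
Prim . Factor :: Term
Atom . Factor :: Term
lit . Factor :: Term
lit . Prim :: Term
lit . Atom :: Term
lit . lit :: Term
lit . lit :: Factor
lit . lit :: Prim . Factor
lit . lit :: Atom . Factor
lit . lit :: lit . Factor
lit . lit :: lit . Prim
lit . lit :: lit . Atom
lit . lit :: lit . lit

[Expr [Expr [Term [Factor [Prim [Atom lit]] . [Factor [Prim [Atom lit]]]]]] :: [Term [Factor [Prim [Atom lit]] . [Factor [Prim [Atom lit]]]]]]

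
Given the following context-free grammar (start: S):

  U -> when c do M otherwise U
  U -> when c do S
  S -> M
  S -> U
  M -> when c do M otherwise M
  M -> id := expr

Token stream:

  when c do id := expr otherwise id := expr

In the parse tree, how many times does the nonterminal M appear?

3

[S [M when c do [M id := expr] otherwise [M id := expr]]]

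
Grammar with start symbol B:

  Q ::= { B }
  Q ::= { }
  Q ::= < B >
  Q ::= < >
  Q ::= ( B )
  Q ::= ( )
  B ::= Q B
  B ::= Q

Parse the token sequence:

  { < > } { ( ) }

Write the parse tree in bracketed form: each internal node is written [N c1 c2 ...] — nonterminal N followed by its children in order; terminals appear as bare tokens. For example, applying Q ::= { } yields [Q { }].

B
Q B
{ B } B
{ Q } B
{ < > } B
{ < > } Q
{ < > } { B }
{ < > } { Q }
{ < > } { ( ) }

[B [Q { [B [Q < >]] }] [B [Q { [B [Q ( )]] }]]]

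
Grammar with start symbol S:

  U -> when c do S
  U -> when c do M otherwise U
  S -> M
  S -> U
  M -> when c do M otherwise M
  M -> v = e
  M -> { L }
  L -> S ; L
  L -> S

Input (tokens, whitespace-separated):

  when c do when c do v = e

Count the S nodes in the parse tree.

3

[S [U when c do [S [U when c do [S [M v = e]]]]]]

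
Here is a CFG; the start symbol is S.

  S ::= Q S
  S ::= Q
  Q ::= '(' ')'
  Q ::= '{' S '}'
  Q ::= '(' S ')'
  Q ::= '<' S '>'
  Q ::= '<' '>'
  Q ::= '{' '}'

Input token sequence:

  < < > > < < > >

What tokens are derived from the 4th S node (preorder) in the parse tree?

< >

[S [Q < [S [Q < >]] >] [S [Q < [S [Q < >]] >]]]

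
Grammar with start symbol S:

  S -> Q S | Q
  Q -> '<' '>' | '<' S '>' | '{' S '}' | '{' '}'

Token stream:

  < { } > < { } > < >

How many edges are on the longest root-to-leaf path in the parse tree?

5

[S [Q < [S [Q { }]] >] [S [Q < [S [Q { }]] >] [S [Q < >]]]]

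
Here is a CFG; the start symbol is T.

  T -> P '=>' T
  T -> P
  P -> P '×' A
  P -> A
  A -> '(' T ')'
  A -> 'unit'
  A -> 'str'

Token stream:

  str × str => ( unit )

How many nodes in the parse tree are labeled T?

3

[T [P [P [A str]] × [A str]] => [T [P [A ( [T [P [A unit]]] )]]]]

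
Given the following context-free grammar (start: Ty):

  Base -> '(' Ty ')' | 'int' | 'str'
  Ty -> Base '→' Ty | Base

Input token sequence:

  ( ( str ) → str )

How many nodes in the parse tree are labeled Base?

4

[Ty [Base ( [Ty [Base ( [Ty [Base str]] )] → [Ty [Base str]]] )]]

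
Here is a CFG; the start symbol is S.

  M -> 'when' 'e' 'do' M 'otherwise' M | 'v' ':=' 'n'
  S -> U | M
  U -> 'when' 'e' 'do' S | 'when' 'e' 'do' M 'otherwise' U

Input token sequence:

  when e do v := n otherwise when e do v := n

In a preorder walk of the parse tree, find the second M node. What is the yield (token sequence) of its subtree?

[S [U when e do [M v := n] otherwise [U when e do [S [M v := n]]]]]

v := n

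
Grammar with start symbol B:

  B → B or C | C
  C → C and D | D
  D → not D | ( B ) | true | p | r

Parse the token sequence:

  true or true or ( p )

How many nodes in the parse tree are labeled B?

[B [B [B [C [D true]]] or [C [D true]]] or [C [D ( [B [C [D p]]] )]]]

4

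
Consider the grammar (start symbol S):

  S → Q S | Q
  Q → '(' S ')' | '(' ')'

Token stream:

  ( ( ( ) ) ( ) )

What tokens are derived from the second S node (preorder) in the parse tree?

( ( ) ) ( )

[S [Q ( [S [Q ( [S [Q ( )]] )] [S [Q ( )]]] )]]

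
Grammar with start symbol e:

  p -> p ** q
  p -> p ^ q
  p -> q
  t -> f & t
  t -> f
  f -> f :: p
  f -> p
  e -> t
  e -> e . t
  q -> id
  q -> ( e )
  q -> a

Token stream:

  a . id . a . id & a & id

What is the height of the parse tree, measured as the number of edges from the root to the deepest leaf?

[e [e [e [e [t [f [p [q a]]]]] . [t [f [p [q id]]]]] . [t [f [p [q a]]]]] . [t [f [p [q id]]] & [t [f [p [q a]]] & [t [f [p [q id]]]]]]]

8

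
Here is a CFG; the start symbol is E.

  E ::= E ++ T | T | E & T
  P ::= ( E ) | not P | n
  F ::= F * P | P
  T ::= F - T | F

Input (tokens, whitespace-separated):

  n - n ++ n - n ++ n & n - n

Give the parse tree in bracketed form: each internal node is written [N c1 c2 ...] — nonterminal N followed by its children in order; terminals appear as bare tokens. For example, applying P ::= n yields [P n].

[E [E [E [E [T [F [P n]] - [T [F [P n]]]]] ++ [T [F [P n]] - [T [F [P n]]]]] ++ [T [F [P n]]]] & [T [F [P n]] - [T [F [P n]]]]]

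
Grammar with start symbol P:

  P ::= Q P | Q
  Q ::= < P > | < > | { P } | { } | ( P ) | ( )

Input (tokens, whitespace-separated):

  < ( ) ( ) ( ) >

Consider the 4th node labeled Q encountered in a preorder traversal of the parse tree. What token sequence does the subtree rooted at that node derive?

[P [Q < [P [Q ( )] [P [Q ( )] [P [Q ( )]]]] >]]

( )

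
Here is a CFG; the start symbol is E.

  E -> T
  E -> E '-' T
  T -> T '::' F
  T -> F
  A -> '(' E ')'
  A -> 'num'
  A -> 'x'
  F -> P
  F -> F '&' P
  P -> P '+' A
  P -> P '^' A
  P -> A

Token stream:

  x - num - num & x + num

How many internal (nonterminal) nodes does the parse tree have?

20

[E [E [E [T [F [P [A x]]]]] - [T [F [P [A num]]]]] - [T [F [F [P [A num]]] & [P [P [A x]] + [A num]]]]]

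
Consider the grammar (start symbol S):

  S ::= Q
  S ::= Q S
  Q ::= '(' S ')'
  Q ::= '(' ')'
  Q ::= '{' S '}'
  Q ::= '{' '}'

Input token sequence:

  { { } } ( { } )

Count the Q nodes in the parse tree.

4

[S [Q { [S [Q { }]] }] [S [Q ( [S [Q { }]] )]]]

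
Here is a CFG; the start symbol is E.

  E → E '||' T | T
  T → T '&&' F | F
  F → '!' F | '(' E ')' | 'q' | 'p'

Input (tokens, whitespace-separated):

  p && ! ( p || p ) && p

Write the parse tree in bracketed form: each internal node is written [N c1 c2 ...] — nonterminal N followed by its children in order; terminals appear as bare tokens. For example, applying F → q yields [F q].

[E [T [T [T [F p]] && [F ! [F ( [E [E [T [F p]]] || [T [F p]]] )]]] && [F p]]]

E
T
T && F
T && F && F
F && F && F
p && F && F
p && ! F && F
p && ! ( E ) && F
p && ! ( E || T ) && F
p && ! ( T || T ) && F
p && ! ( F || T ) && F
p && ! ( p || T ) && F
p && ! ( p || F ) && F
p && ! ( p || p ) && F
p && ! ( p || p ) && p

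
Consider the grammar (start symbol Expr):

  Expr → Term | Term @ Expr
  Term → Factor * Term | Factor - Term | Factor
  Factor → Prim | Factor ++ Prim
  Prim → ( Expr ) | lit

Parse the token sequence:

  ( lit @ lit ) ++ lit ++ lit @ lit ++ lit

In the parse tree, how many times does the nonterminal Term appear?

4

[Expr [Term [Factor [Factor [Factor [Prim ( [Expr [Term [Factor [Prim lit]]] @ [Expr [Term [Factor [Prim lit]]]]] )]] ++ [Prim lit]] ++ [Prim lit]]] @ [Expr [Term [Factor [Factor [Prim lit]] ++ [Prim lit]]]]]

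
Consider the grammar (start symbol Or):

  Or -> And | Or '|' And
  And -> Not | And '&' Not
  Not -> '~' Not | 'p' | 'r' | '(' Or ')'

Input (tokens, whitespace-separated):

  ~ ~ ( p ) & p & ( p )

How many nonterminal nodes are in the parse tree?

[Or [And [And [And [Not ~ [Not ~ [Not ( [Or [And [Not p]]] )]]]] & [Not p]] & [Not ( [Or [And [Not p]]] )]]]

15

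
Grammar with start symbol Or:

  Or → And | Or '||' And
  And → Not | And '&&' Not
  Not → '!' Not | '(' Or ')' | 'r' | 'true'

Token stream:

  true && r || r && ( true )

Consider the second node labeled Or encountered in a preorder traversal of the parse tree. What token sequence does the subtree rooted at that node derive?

true && r

[Or [Or [And [And [Not true]] && [Not r]]] || [And [And [Not r]] && [Not ( [Or [And [Not true]]] )]]]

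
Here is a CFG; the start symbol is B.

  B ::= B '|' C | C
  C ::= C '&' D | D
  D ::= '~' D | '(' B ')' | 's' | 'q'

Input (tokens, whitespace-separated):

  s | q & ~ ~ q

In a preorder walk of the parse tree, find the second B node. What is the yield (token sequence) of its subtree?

s

[B [B [C [D s]]] | [C [C [D q]] & [D ~ [D ~ [D q]]]]]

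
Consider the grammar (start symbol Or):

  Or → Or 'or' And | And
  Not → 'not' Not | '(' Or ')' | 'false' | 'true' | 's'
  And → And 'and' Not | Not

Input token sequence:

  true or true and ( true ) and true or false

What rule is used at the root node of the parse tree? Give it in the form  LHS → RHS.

Or → Or 'or' And

[Or [Or [Or [And [Not true]]] or [And [And [And [Not true]] and [Not ( [Or [And [Not true]]] )]] and [Not true]]] or [And [Not false]]]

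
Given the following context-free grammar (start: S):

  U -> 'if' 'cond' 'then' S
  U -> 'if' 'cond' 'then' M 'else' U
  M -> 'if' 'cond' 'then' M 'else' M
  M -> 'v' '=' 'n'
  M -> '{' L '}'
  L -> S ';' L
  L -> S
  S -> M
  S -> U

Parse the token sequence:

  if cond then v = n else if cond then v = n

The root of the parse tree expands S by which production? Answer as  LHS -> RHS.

[S [U if cond then [M v = n] else [U if cond then [S [M v = n]]]]]

S -> U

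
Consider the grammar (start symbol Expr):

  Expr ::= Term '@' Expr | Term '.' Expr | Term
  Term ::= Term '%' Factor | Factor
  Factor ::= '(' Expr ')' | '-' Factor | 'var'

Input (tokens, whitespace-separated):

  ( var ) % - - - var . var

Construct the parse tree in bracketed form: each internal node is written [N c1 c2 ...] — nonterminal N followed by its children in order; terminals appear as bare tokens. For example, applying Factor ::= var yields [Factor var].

[Expr [Term [Term [Factor ( [Expr [Term [Factor var]]] )]] % [Factor - [Factor - [Factor - [Factor var]]]]] . [Expr [Term [Factor var]]]]

Expr
Term . Expr
Term % Factor . Expr
Factor % Factor . Expr
( Expr ) % Factor . Expr
( Term ) % Factor . Expr
( Factor ) % Factor . Expr
( var ) % Factor . Expr
( var ) % - Factor . Expr
( var ) % - - Factor . Expr
( var ) % - - - Factor . Expr
( var ) % - - - var . Expr
( var ) % - - - var . Term
( var ) % - - - var . Factor
( var ) % - - - var . var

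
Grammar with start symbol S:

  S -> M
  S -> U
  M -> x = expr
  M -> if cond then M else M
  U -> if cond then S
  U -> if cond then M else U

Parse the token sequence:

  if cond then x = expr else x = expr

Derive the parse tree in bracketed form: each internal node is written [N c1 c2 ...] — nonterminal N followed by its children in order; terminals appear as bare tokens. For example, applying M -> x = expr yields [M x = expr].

[S [M if cond then [M x = expr] else [M x = expr]]]

S
M
if cond then M else M
if cond then x = expr else M
if cond then x = expr else x = expr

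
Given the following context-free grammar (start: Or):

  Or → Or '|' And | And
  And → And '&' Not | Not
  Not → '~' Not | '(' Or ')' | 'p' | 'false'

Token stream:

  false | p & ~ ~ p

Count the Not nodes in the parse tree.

5

[Or [Or [And [Not false]]] | [And [And [Not p]] & [Not ~ [Not ~ [Not p]]]]]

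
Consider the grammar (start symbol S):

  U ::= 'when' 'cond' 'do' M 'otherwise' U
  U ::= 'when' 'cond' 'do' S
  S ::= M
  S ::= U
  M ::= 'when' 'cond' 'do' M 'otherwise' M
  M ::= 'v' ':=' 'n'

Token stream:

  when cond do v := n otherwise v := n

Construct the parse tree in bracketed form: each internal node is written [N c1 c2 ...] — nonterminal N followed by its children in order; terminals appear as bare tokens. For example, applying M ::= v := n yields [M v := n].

[S [M when cond do [M v := n] otherwise [M v := n]]]

S
M
when cond do M otherwise M
when cond do v := n otherwise M
when cond do v := n otherwise v := n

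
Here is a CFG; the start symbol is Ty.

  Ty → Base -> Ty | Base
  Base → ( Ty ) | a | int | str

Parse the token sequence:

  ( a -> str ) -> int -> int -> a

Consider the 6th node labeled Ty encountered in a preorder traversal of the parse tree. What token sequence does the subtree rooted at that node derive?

a

[Ty [Base ( [Ty [Base a] -> [Ty [Base str]]] )] -> [Ty [Base int] -> [Ty [Base int] -> [Ty [Base a]]]]]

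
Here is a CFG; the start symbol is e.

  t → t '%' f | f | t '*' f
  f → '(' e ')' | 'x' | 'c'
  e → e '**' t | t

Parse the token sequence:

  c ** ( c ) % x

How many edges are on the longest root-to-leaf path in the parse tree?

[e [e [t [f c]]] ** [t [t [f ( [e [t [f c]]] )]] % [f x]]]

7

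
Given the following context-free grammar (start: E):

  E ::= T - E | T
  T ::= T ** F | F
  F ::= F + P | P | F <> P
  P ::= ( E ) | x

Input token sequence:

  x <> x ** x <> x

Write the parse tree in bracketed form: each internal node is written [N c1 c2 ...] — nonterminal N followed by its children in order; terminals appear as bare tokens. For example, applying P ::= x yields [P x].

E
T
T ** F
F ** F
F <> P ** F
P <> P ** F
x <> P ** F
x <> x ** F
x <> x ** F <> P
x <> x ** P <> P
x <> x ** x <> P
x <> x ** x <> x

[E [T [T [F [F [P x]] <> [P x]]] ** [F [F [P x]] <> [P x]]]]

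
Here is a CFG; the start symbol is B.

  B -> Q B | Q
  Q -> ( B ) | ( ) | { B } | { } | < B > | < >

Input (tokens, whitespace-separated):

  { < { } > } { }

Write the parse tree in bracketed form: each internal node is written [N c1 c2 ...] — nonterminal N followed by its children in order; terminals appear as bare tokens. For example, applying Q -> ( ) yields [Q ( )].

[B [Q { [B [Q < [B [Q { }]] >]] }] [B [Q { }]]]

B
Q B
{ B } B
{ Q } B
{ < B > } B
{ < Q > } B
{ < { } > } B
{ < { } > } Q
{ < { } > } { }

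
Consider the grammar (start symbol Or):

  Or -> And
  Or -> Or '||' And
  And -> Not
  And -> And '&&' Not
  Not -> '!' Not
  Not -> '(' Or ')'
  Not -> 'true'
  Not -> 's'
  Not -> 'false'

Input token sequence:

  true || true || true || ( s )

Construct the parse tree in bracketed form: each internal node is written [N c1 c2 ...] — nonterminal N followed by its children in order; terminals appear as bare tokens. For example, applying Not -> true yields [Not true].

Or
Or || And
Or || And || And
Or || And || And || And
And || And || And || And
Not || And || And || And
true || And || And || And
true || Not || And || And
true || true || And || And
true || true || Not || And
true || true || true || And
true || true || true || Not
true || true || true || ( Or )
true || true || true || ( And )
true || true || true || ( Not )
true || true || true || ( s )

[Or [Or [Or [Or [And [Not true]]] || [And [Not true]]] || [And [Not true]]] || [And [Not ( [Or [And [Not s]]] )]]]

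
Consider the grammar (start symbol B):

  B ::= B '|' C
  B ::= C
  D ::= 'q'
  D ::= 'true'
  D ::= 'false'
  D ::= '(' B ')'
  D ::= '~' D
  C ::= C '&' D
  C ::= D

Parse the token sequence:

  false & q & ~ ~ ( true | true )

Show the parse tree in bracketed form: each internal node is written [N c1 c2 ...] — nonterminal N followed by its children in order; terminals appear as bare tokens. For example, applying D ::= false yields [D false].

B
C
C & D
C & D & D
D & D & D
false & D & D
false & q & D
false & q & ~ D
false & q & ~ ~ D
false & q & ~ ~ ( B )
false & q & ~ ~ ( B | C )
false & q & ~ ~ ( C | C )
false & q & ~ ~ ( D | C )
false & q & ~ ~ ( true | C )
false & q & ~ ~ ( true | D )
false & q & ~ ~ ( true | true )

[B [C [C [C [D false]] & [D q]] & [D ~ [D ~ [D ( [B [B [C [D true]]] | [C [D true]]] )]]]]]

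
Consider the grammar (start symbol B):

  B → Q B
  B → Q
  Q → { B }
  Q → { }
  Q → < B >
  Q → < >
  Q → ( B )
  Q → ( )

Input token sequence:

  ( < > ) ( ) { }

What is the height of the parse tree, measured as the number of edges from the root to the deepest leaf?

4

[B [Q ( [B [Q < >]] )] [B [Q ( )] [B [Q { }]]]]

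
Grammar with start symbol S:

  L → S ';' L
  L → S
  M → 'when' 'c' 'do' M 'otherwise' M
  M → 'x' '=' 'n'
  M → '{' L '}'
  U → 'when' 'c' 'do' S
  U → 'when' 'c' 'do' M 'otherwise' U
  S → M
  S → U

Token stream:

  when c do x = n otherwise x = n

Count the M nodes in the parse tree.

3

[S [M when c do [M x = n] otherwise [M x = n]]]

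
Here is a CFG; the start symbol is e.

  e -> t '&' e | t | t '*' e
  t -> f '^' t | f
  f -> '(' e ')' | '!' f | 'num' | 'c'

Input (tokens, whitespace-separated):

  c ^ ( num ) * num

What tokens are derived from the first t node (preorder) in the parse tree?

c ^ ( num )

[e [t [f c] ^ [t [f ( [e [t [f num]]] )]]] * [e [t [f num]]]]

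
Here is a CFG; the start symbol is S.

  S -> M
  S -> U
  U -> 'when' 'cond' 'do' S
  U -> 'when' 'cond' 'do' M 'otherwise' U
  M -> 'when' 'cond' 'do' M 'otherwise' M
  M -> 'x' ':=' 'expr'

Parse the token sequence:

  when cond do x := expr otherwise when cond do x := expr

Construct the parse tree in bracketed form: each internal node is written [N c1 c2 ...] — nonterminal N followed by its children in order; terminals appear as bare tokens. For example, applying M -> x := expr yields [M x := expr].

[S [U when cond do [M x := expr] otherwise [U when cond do [S [M x := expr]]]]]

S
U
when cond do M otherwise U
when cond do x := expr otherwise U
when cond do x := expr otherwise when cond do S
when cond do x := expr otherwise when cond do M
when cond do x := expr otherwise when cond do x := expr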